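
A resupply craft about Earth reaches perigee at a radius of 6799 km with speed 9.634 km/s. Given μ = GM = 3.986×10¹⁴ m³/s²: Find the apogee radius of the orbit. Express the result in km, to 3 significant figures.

r_p = 6.799×10⁶ m.
Specific energy ε = v²/2 − μ/r = -1.222×10⁷ J/kg, so a = −μ/(2ε) = 1.631×10⁷ m.
The apsides satisfy r_p + r_a = 2a, so the apogee radius is 2a − r_p = 2.582×10⁷ m = 25822 km.

apogee radius ≈ 25800 km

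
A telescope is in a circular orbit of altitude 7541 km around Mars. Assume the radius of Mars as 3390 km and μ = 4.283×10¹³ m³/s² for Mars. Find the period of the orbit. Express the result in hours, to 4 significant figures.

r = 3390 + 7541 = 10931 km = 1.0931×10⁷ m.
Kepler's third law: T = 2π√(r³/μ) = 2π√((1.093×10⁷)³ / 4.283×10¹³).
r³/μ = 3.050×10⁷ s², so T = 2π × 5.522×10³ = 3.470×10⁴ s.
Converting: 3.470×10⁴ s ÷ 3600 = 9.638 hours.

T ≈ 9.638 hours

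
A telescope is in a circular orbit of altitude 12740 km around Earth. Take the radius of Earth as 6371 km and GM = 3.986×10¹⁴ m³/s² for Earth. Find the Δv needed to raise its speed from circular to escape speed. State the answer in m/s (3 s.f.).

Δv ≈ 1890 m/s

r = 6371 + 12740 = 19111 km = 1.9111×10⁷ m.
Circular speed v_c = √(μ/r) = 4567 m/s.
Escape speed v_esc = √(2μ/r) = √2 × v_c = 6459 m/s.
Δv = v_esc − v_c = 1892 m/s.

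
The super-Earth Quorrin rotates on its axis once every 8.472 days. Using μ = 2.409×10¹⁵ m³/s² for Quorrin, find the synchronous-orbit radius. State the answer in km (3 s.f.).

r_sync ≈ 3.20×10⁵ km

T = 8.472 days = 7.320×10⁵ s.
A synchronous orbit has period T, so by Kepler's third law a = (μT²/4π²)^(1/3).
μT²/4π² = 2.409×10¹⁵ × (7.320×10⁵)² / 39.48 = 3.269×10²⁵ m³.
a = 3.198×10⁸ m = 3.1976×10⁵ km.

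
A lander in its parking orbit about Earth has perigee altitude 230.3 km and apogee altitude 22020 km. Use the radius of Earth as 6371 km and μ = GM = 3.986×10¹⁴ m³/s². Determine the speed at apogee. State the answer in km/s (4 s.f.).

r_p = 6371 + 230.3 = 6601.3 km = 6.6013×10⁶ m.
r_a = 6371 + 22020 = 28391 km = 2.8391×10⁷ m.
Semi-major axis a = (r_p + r_a)/2 = 17496 km = 1.750×10⁷ m.
Vis-viva: v² = μ(2/r − 1/a) = 3.986×10¹⁴ × (7.044×10⁻⁸ − 5.716×10⁻⁸) = 5.297×10⁶ m²/s².
v = 2302 m/s = 2.302 km/s.

v ≈ 2.302 km/s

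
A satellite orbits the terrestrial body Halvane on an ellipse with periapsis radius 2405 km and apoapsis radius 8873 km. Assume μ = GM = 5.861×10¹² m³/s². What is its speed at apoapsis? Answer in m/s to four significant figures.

Semi-major axis a = (r_p + r_a)/2 = 5639.0 km = 5.639×10⁶ m.
Vis-viva: v² = μ(2/r − 1/a) = 5.861×10¹² × (2.254×10⁻⁷ − 1.773×10⁻⁷) = 2.817×10⁵ m²/s².
v = 530.8 m/s.

v ≈ 530.8 m/s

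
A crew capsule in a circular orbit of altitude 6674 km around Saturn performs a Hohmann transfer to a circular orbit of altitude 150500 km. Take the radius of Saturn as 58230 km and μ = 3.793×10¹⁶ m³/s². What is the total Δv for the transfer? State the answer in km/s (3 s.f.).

Δv_total ≈ 9.88 km/s

r₁ = 58230 + 6674 = 64904 km = 6.4904×10⁷ m.
r₂ = 58230 + 150500 = 208730 km = 2.0873×10⁸ m.
Transfer ellipse a_t = (r₁ + r₂)/2 = 1.368×10⁸ m.
At r₁: circular v_c1 = √(μ/r₁) = 24170 m/s; transfer-perikrone v_p = √[μ(2/r₁ − 1/a_t)] = 29860 m/s.
Δv₁ = v_p − v_c1 = 5685 m/s.
At r₂: circular v_c2 = √(μ/r₂) = 13480 m/s; transfer-apokrone v_a = √[μ(2/r₂ − 1/a_t)] = 9285 m/s.
Δv₂ = v_c2 − v_a = 4196 m/s.
Total Δv = Δv₁ + Δv₂ = 9880 m/s = 9.880 km/s.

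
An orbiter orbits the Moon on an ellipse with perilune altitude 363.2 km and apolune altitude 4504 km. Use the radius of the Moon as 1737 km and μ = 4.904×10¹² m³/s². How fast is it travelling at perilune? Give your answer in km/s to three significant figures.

r_p = 1737 + 363.2 = 2100.2 km = 2.1002×10⁶ m.
r_a = 1737 + 4504 = 6241.0 km = 6.2410×10⁶ m.
Semi-major axis a = (r_p + r_a)/2 = 4170.6 km = 4.171×10⁶ m.
Vis-viva: v² = μ(2/r − 1/a) = 4.904×10¹² × (9.523×10⁻⁷ − 2.398×10⁻⁷) = 3.494×10⁶ m²/s².
v = 1869 m/s = 1.869 km/s.

v ≈ 1.87 km/s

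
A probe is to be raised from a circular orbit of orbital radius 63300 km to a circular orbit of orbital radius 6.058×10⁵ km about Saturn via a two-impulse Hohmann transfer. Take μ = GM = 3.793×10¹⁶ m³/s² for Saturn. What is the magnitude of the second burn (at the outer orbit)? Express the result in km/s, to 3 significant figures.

r₁ = 63300 km = 6.330×10⁷ m.
r₂ = 6.058×10⁵ km = 6.058×10⁸ m.
Transfer ellipse a_t = (r₁ + r₂)/2 = 3.346×10⁸ m.
At r₁: circular v_c1 = √(μ/r₁) = 24480 m/s; transfer-perikrone v_p = √[μ(2/r₁ − 1/a_t)] = 32940 m/s.
At r₂: circular v_c2 = √(μ/r₂) = 7913 m/s; transfer-apokrone v_a = √[μ(2/r₂ − 1/a_t)] = 3442 m/s.
Δv₂ = v_c2 − v_a = 4471 m/s.
= 4.471 km/s.

Δv ≈ 4.47 km/s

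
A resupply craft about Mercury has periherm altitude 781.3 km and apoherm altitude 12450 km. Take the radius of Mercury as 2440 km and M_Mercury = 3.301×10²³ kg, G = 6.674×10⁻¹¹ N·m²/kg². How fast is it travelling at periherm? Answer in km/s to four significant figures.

v ≈ 3.353 km/s

μ = GM = 6.674×10⁻¹¹ × 3.301×10²³ = 2.203×10¹³ m³/s².
r_p = 2440 + 781.3 = 3221.3 km = 3.2213×10⁶ m.
r_a = 2440 + 12450 = 14890 km = 1.4890×10⁷ m.
Semi-major axis a = (r_p + r_a)/2 = 9055.6 km = 9.056×10⁶ m.
Vis-viva: v² = μ(2/r − 1/a) = 2.203×10¹³ × (6.209×10⁻⁷ − 1.104×10⁻⁷) = 1.125×10⁷ m²/s².
v = 3353 m/s = 3.353 km/s.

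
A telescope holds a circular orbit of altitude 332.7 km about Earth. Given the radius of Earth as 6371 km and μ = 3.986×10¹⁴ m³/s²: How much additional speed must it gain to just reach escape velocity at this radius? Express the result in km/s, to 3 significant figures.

r = 6371 + 332.7 = 6703.7 km = 6.7037×10⁶ m.
Circular speed v_c = √(μ/r) = 7711 m/s.
Escape speed v_esc = √(2μ/r) = √2 × v_c = 10910 m/s.
Δv = v_esc − v_c = 3194 m/s = 3.194 km/s.

Δv ≈ 3.19 km/s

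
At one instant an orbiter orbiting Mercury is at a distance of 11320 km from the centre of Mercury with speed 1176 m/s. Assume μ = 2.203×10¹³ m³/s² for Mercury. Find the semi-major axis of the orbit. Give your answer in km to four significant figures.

r = 1.132×10⁷ m.
Specific orbital energy ε = v²/2 − μ/r = (1176)²/2 − 2.203×10¹³/1.132×10⁷ = -1.255×10⁶ J/kg.
Since ε = −μ/(2a), a = −μ/(2ε) = 8.780×10⁶ m = 8779.5 km.

a ≈ 8780 km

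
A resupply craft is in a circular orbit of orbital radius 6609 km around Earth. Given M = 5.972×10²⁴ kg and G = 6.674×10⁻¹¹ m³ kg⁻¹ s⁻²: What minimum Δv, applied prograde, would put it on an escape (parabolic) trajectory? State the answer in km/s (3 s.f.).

μ = GM = 6.674×10⁻¹¹ × 5.972×10²⁴ = 3.986×10¹⁴ m³/s².
r = 6609 km = 6.609×10⁶ m.
Circular speed v_c = √(μ/r) = 7766 m/s.
Escape speed v_esc = √(2μ/r) = √2 × v_c = 10980 m/s.
Δv = v_esc − v_c = 3217 m/s = 3.217 km/s.

Δv ≈ 3.22 km/s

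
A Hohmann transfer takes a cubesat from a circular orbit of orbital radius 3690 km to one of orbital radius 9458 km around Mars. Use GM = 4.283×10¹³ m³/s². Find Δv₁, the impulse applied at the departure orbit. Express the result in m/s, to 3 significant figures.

r₁ = 3690 km = 3.690×10⁶ m.
r₂ = 9458 km = 9.458×10⁶ m.
Transfer ellipse a_t = (r₁ + r₂)/2 = 6.574×10⁶ m.
At r₁: circular v_c1 = √(μ/r₁) = 3407 m/s; transfer-periapsis v_p = √[μ(2/r₁ − 1/a_t)] = 4086 m/s.
Δv₁ = v_p − v_c1 = 679.5 m/s.

Δv ≈ 680 m/s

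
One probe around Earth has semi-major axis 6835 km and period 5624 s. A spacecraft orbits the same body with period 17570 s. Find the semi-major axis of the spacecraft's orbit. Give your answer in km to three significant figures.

Kepler's third law: a³ ∝ T², so a₂ = a₁ (T₂/T₁)^(2/3).
T₂/T₁ = 3.124, (T₂/T₁)^(2/3) = 2.137.
a₂ = 6835 × 2.137 = 14610 km.

a₂ ≈ 14600 km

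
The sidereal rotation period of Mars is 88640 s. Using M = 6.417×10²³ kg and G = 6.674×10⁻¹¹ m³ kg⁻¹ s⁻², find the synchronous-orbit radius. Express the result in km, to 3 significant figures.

μ = GM = 6.674×10⁻¹¹ × 6.417×10²³ = 4.283×10¹³ m³/s².
A synchronous orbit has period T, so by Kepler's third law a = (μT²/4π²)^(1/3).
μT²/4π² = 4.283×10¹³ × (8.864×10⁴)² / 39.48 = 8.524×10²¹ m³.
a = 2.043×10⁷ m = 20427 km.

r_sync ≈ 20400 km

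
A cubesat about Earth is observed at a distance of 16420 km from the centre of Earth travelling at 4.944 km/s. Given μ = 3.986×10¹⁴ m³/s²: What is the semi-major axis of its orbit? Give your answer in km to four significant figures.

a ≈ 16530 km

r = 1.642×10⁷ m.
Vis-viva rearranged: 1/a = 2/r − v²/μ = 1.218×10⁻⁷ − 6.132×10⁻⁸ = 6.048×10⁻⁸ m⁻¹.
a = 1.653×10⁷ m = 16534 km.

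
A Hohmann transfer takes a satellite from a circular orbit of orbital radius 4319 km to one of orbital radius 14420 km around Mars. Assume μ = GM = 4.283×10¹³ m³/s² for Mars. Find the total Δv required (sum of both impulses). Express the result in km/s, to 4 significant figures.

r₁ = 4319 km = 4.319×10⁶ m.
r₂ = 14420 km = 1.442×10⁷ m.
Transfer ellipse a_t = (r₁ + r₂)/2 = 9.370×10⁶ m.
At r₁: circular v_c1 = √(μ/r₁) = 3149 m/s; transfer-periapsis v_p = √[μ(2/r₁ − 1/a_t)] = 3907 m/s.
Δv₁ = v_p − v_c1 = 757.6 m/s.
At r₂: circular v_c2 = √(μ/r₂) = 1723 m/s; transfer-apoapsis v_a = √[μ(2/r₂ − 1/a_t)] = 1170 m/s.
Δv₂ = v_c2 − v_a = 553.3 m/s.
Total Δv = Δv₁ + Δv₂ = 1311 m/s = 1.311 km/s.

Δv_total ≈ 1.311 km/s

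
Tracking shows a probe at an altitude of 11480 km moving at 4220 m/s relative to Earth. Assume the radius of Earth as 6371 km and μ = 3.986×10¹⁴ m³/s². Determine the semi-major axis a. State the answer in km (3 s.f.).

a ≈ 14800 km

r = 6371 + 11480 = 17851 km = 1.785×10⁷ m.
Vis-viva rearranged: 1/a = 2/r − v²/μ = 1.120×10⁻⁷ − 4.468×10⁻⁸ = 6.736×10⁻⁸ m⁻¹.
a = 1.485×10⁷ m = 14845 km.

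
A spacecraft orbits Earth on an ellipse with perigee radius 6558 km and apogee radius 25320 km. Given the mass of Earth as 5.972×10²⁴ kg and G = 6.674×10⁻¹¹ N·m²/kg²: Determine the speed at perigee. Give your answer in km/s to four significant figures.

v ≈ 9.826 km/s

μ = GM = 6.674×10⁻¹¹ × 5.972×10²⁴ = 3.986×10¹⁴ m³/s².
Semi-major axis a = (r_p + r_a)/2 = 15939 km = 1.594×10⁷ m.
Vis-viva: v² = μ(2/r − 1/a) = 3.986×10¹⁴ × (3.050×10⁻⁷ − 6.274×10⁻⁸) = 9.655×10⁷ m²/s².
v = 9826 m/s = 9.826 km/s.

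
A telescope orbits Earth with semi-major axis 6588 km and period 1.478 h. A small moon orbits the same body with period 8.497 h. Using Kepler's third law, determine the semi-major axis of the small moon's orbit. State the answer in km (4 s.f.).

Kepler's third law: a³ ∝ T², so a₂ = a₁ (T₂/T₁)^(2/3).
T₂/T₁ = 5.749, (T₂/T₁)^(2/3) = 3.209.
a₂ = 6588 × 3.209 = 21140 km.

a₂ ≈ 21140 km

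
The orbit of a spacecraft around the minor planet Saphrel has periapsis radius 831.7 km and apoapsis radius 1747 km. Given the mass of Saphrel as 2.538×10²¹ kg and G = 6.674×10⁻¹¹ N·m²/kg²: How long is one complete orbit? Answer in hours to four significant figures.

T ≈ 6.209 hours

μ = GM = 6.674×10⁻¹¹ × 2.538×10²¹ = 1.694×10¹¹ m³/s².
Semi-major axis a = (r_p + r_a)/2 = (831.70 + 1747.0)/2 = 1289.3 km = 1.289×10⁶ m.
By Kepler's third law T = 2π√(a³/μ) = 2π × 3.557×10³ = 2.235×10⁴ s.
= 6.209 hours.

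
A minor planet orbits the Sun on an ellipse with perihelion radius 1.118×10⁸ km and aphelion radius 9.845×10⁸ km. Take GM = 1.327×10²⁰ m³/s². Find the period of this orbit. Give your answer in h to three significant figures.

Semi-major axis a = (r_p + r_a)/2 = (1.1180×10⁸ + 9.8450×10⁸)/2 = 5.4815×10⁸ km = 5.482×10¹¹ m.
By Kepler's third law T = 2π√(a³/μ) = 2π × 3.523×10⁷ = 2.214×10⁸ s.
= 61490 h.

T ≈ 61500 h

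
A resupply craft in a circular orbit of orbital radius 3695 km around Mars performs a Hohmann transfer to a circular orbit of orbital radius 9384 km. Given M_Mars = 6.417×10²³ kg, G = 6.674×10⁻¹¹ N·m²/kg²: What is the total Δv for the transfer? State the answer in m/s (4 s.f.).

μ = GM = 6.674×10⁻¹¹ × 6.417×10²³ = 4.283×10¹³ m³/s².
r₁ = 3695 km = 3.695×10⁶ m.
r₂ = 9384 km = 9.384×10⁶ m.
Transfer ellipse a_t = (r₁ + r₂)/2 = 6.540×10⁶ m.
At r₁: circular v_c1 = √(μ/r₁) = 3404 m/s; transfer-periapsis v_p = √[μ(2/r₁ − 1/a_t)] = 4078 m/s.
Δv₁ = v_p − v_c1 = 673.8 m/s.
At r₂: circular v_c2 = √(μ/r₂) = 2136 m/s; transfer-apoapsis v_a = √[μ(2/r₂ − 1/a_t)] = 1606 m/s.
Δv₂ = v_c2 − v_a = 530.5 m/s.
Total Δv = Δv₁ + Δv₂ = 1204 m/s.

Δv_total ≈ 1204 m/s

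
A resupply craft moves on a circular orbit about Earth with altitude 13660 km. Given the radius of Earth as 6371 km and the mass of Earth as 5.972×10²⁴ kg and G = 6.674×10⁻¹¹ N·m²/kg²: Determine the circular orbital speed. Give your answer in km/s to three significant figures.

v ≈ 4.46 km/s

μ = GM = 6.674×10⁻¹¹ × 5.972×10²⁴ = 3.986×10¹⁴ m³/s².
r = 6371 + 13660 = 20031 km = 2.0031×10⁷ m.
For a circular orbit v = √(μ/r) = √(3.986×10¹⁴ / 2.003×10⁷) = √(1.990×10⁷) = 4461 m/s.
That is 4.461 km/s.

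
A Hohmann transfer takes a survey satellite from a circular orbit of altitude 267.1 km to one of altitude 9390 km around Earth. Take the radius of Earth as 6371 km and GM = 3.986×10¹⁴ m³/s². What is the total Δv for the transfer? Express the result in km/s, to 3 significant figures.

r₁ = 6371 + 267.1 = 6638.1 km = 6.6381×10⁶ m.
r₂ = 6371 + 9390 = 15761 km = 1.5761×10⁷ m.
Transfer ellipse a_t = (r₁ + r₂)/2 = 1.120×10⁷ m.
At r₁: circular v_c1 = √(μ/r₁) = 7749 m/s; transfer-perigee v_p = √[μ(2/r₁ − 1/a_t)] = 9193 m/s.
Δv₁ = v_p − v_c1 = 1444 m/s.
At r₂: circular v_c2 = √(μ/r₂) = 5029 m/s; transfer-apogee v_a = √[μ(2/r₂ − 1/a_t)] = 3872 m/s.
Δv₂ = v_c2 − v_a = 1157 m/s.
Total Δv = Δv₁ + Δv₂ = 2601 m/s = 2.601 km/s.

Δv_total ≈ 2.60 km/s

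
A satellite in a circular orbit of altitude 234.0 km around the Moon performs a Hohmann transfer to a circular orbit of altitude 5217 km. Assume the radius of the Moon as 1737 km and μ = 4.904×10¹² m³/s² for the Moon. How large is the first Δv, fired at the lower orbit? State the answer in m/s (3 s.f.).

Δv ≈ 392 m/s

r₁ = 1737 + 234.0 = 1971.0 km = 1.9710×10⁶ m.
r₂ = 1737 + 5217 = 6954.0 km = 6.9540×10⁶ m.
Transfer ellipse a_t = (r₁ + r₂)/2 = 4.462×10⁶ m.
At r₁: circular v_c1 = √(μ/r₁) = 1577 m/s; transfer-perilune v_p = √[μ(2/r₁ − 1/a_t)] = 1969 m/s.
Δv₁ = v_p − v_c1 = 391.7 m/s.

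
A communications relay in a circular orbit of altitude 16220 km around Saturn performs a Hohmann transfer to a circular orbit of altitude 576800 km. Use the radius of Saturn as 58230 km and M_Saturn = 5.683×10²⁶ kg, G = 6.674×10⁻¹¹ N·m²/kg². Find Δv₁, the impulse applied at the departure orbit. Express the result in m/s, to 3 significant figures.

Δv ≈ 7630 m/s

μ = GM = 6.674×10⁻¹¹ × 5.683×10²⁶ = 3.793×10¹⁶ m³/s².
r₁ = 58230 + 16220 = 74450 km = 7.4450×10⁷ m.
r₂ = 58230 + 576800 = 635030 km = 6.3503×10⁸ m.
Transfer ellipse a_t = (r₁ + r₂)/2 = 3.547×10⁸ m.
At r₁: circular v_c1 = √(μ/r₁) = 22570 m/s; transfer-perikrone v_p = √[μ(2/r₁ − 1/a_t)] = 30200 m/s.
Δv₁ = v_p − v_c1 = 7628 m/s.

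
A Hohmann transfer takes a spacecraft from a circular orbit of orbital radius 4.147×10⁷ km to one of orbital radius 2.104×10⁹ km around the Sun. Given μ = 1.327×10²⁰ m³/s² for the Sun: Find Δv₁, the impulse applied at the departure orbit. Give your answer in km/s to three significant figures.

Δv ≈ 22.7 km/s

r₁ = 4.147×10⁷ km = 4.147×10¹⁰ m.
r₂ = 2.104×10⁹ km = 2.104×10¹² m.
Transfer ellipse a_t = (r₁ + r₂)/2 = 1.073×10¹² m.
At r₁: circular v_c1 = √(μ/r₁) = 56570 m/s; transfer-perihelion v_p = √[μ(2/r₁ − 1/a_t)] = 79220 m/s.
Δv₁ = v_p − v_c1 = 22650 m/s.
= 22.65 km/s.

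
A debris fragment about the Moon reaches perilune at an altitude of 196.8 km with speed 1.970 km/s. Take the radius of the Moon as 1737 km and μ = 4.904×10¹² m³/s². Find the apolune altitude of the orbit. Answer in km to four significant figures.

apolune altitude ≈ 4564 km

r_p = 1737 + 196.8 = 1933.8 km = 1.934×10⁶ m.
Specific energy ε = v²/2 − μ/r = -5.955×10⁵ J/kg, so a = −μ/(2ε) = 4.118×10⁶ m.
The apsides satisfy r_p + r_a = 2a, so the apolune radius is 2a − r_p = 6.301×10⁶ m = 6301.4 km.
Apolune altitude = 6301.4 − 1737 = 4564.4 km.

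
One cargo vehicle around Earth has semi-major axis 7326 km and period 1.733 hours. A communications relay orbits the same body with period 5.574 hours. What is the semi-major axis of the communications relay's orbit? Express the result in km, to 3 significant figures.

a₂ ≈ 16000 km

Kepler's third law: a³ ∝ T², so a₂ = a₁ (T₂/T₁)^(2/3).
T₂/T₁ = 3.216, (T₂/T₁)^(2/3) = 2.179.
a₂ = 7326 × 2.179 = 15960 km.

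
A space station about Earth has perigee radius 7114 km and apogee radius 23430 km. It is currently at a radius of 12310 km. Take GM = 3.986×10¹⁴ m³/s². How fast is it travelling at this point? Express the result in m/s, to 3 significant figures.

v ≈ 6220 m/s

Semi-major axis a = (r_p + r_a)/2 = 15272 km = 1.527×10⁷ m.
Vis-viva: v² = μ(2/r − 1/a) = 3.986×10¹⁴ × (1.625×10⁻⁷ − 6.548×10⁻⁸) = 3.866×10⁷ m²/s².
v = 6218 m/s.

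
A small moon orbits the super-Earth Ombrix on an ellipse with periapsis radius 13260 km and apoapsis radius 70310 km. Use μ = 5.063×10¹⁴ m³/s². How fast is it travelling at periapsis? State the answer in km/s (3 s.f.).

Semi-major axis a = (r_p + r_a)/2 = 41785 km = 4.178×10⁷ m.
Vis-viva: v² = μ(2/r − 1/a) = 5.063×10¹⁴ × (1.508×10⁻⁷ − 2.393×10⁻⁸) = 6.425×10⁷ m²/s².
v = 8015 m/s = 8.015 km/s.

v ≈ 8.02 km/s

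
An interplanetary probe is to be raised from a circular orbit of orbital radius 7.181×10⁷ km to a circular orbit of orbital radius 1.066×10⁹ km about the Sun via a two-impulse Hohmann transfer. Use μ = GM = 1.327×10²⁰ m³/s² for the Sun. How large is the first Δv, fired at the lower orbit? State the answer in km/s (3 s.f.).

Δv ≈ 15.9 km/s

r₁ = 7.181×10⁷ km = 7.181×10¹⁰ m.
r₂ = 1.066×10⁹ km = 1.066×10¹² m.
Transfer ellipse a_t = (r₁ + r₂)/2 = 5.689×10¹¹ m.
At r₁: circular v_c1 = √(μ/r₁) = 42990 m/s; transfer-perihelion v_p = √[μ(2/r₁ − 1/a_t)] = 58840 m/s.
Δv₁ = v_p − v_c1 = 15860 m/s.
= 15.86 km/s.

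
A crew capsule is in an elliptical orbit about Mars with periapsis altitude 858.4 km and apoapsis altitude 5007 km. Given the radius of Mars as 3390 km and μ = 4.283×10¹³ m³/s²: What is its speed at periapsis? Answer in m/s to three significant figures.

r_p = 3390 + 858.4 = 4248.4 km = 4.2484×10⁶ m.
r_a = 3390 + 5007 = 8397.0 km = 8.3970×10⁶ m.
Semi-major axis a = (r_p + r_a)/2 = 6322.7 km = 6.323×10⁶ m.
Vis-viva: v² = μ(2/r − 1/a) = 4.283×10¹³ × (4.708×10⁻⁷ − 1.582×10⁻⁷) = 1.339×10⁷ m²/s².
v = 3659 m/s.

v ≈ 3660 m/s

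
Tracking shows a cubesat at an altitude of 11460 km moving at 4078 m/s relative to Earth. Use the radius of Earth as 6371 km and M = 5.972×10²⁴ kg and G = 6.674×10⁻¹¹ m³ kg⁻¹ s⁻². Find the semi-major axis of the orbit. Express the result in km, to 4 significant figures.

μ = GM = 6.674×10⁻¹¹ × 5.972×10²⁴ = 3.986×10¹⁴ m³/s².
r = 6371 + 11460 = 17831 km = 1.783×10⁷ m.
Vis-viva rearranged: 1/a = 2/r − v²/μ = 1.122×10⁻⁷ − 4.172×10⁻⁸ = 7.044×10⁻⁸ m⁻¹.
a = 1.420×10⁷ m = 14196 km.

a ≈ 14200 km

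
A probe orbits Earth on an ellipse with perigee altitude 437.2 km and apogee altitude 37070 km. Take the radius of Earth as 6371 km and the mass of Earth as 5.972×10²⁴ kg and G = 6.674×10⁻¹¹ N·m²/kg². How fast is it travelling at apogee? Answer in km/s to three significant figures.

v ≈ 1.58 km/s

μ = GM = 6.674×10⁻¹¹ × 5.972×10²⁴ = 3.986×10¹⁴ m³/s².
r_p = 6371 + 437.2 = 6808.2 km = 6.8082×10⁶ m.
r_a = 6371 + 37070 = 43441 km = 4.3441×10⁷ m.
Semi-major axis a = (r_p + r_a)/2 = 25125 km = 2.512×10⁷ m.
Vis-viva: v² = μ(2/r − 1/a) = 3.986×10¹⁴ × (4.604×10⁻⁸ − 3.980×10⁻⁸) = 2.486×10⁶ m²/s².
v = 1577 m/s = 1.577 km/s.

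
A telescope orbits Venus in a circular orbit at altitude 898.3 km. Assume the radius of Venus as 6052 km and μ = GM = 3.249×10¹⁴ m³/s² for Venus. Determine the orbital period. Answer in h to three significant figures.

r = 6052 + 898.3 = 6950.3 km = 6.9503×10⁶ m.
Kepler's third law: T = 2π√(r³/μ) = 2π√((6.950×10⁶)³ / 3.249×10¹⁴).
r³/μ = 1.033×10⁶ s², so T = 2π × 1.017×10³ = 6.387×10³ s.
Converting: 6.387×10³ s ÷ 3600 = 1.774 h.

T ≈ 1.77 h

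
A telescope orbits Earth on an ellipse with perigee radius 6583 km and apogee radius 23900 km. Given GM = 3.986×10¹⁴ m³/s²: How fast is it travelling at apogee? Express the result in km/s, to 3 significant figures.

Semi-major axis a = (r_p + r_a)/2 = 15242 km = 1.524×10⁷ m.
Vis-viva: v² = μ(2/r − 1/a) = 3.986×10¹⁴ × (8.368×10⁻⁸ − 6.561×10⁻⁸) = 7.203×10⁶ m²/s².
v = 2684 m/s = 2.684 km/s.

v ≈ 2.68 km/s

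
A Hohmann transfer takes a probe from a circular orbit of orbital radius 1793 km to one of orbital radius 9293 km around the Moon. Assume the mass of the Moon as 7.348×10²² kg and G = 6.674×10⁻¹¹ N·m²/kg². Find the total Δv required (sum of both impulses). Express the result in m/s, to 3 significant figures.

Δv_total ≈ 801 m/s

μ = GM = 6.674×10⁻¹¹ × 7.348×10²² = 4.904×10¹² m³/s².
r₁ = 1793 km = 1.793×10⁶ m.
r₂ = 9293 km = 9.293×10⁶ m.
Transfer ellipse a_t = (r₁ + r₂)/2 = 5.543×10⁶ m.
At r₁: circular v_c1 = √(μ/r₁) = 1654 m/s; transfer-perilune v_p = √[μ(2/r₁ − 1/a_t)] = 2141 m/s.
Δv₁ = v_p − v_c1 = 487.6 m/s.
At r₂: circular v_c2 = √(μ/r₂) = 726.4 m/s; transfer-apolune v_a = √[μ(2/r₂ − 1/a_t)] = 413.2 m/s.
Δv₂ = v_c2 − v_a = 313.3 m/s.
Total Δv = Δv₁ + Δv₂ = 800.8 m/s.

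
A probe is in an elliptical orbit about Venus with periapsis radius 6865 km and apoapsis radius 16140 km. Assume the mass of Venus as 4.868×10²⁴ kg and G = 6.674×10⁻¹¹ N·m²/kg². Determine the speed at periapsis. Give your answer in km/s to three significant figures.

v ≈ 8.15 km/s

μ = GM = 6.674×10⁻¹¹ × 4.868×10²⁴ = 3.249×10¹⁴ m³/s².
Semi-major axis a = (r_p + r_a)/2 = 11502 km = 1.150×10⁷ m.
Vis-viva: v² = μ(2/r − 1/a) = 3.249×10¹⁴ × (2.913×10⁻⁷ − 8.694×10⁻⁸) = 6.641×10⁷ m²/s².
v = 8149 m/s = 8.149 km/s.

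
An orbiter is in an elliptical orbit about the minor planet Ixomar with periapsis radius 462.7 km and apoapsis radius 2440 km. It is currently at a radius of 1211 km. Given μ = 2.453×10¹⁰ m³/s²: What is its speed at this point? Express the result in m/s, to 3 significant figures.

Semi-major axis a = (r_p + r_a)/2 = 1451.3 km = 1.451×10⁶ m.
Vis-viva: v² = μ(2/r − 1/a) = 2.453×10¹⁰ × (1.652×10⁻⁶ − 6.890×10⁻⁷) = 2.361×10⁴ m²/s².
v = 153.7 m/s.

v ≈ 154 m/s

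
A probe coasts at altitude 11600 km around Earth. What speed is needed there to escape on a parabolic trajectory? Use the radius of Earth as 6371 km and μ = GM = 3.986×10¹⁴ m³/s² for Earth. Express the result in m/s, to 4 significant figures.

v_esc ≈ 6660 m/s

r = 6371 + 11600 = 17971 km = 1.7971×10⁷ m.
Escape speed v_esc = √(2μ/r) = √(2 × 3.986×10¹⁴ / 1.797×10⁷) = √(4.436×10⁷) = 6660 m/s.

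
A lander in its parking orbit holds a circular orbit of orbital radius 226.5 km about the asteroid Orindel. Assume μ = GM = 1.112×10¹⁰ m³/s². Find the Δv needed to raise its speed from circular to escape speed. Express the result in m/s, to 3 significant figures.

r = 226.5 km = 2.265×10⁵ m.
Circular speed v_c = √(μ/r) = 221.6 m/s.
Escape speed v_esc = √(2μ/r) = √2 × v_c = 313.4 m/s.
Δv = v_esc − v_c = 91.78 m/s.

Δv ≈ 91.8 m/s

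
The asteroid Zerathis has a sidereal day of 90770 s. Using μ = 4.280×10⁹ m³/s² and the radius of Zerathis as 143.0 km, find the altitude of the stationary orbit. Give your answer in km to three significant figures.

A synchronous orbit has period T, so by Kepler's third law a = (μT²/4π²)^(1/3).
μT²/4π² = 4.280×10⁹ × (9.077×10⁴)² / 39.48 = 8.932×10¹⁷ m³.
a = 9.631×10⁵ m = 963.07 km.
Altitude h = a − R = 963.07 − 143.0 = 820.07 km.

h_sync ≈ 820 km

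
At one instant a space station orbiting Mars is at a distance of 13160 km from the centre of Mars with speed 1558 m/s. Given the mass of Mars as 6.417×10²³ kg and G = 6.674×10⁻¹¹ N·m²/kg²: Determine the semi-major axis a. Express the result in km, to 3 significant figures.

μ = GM = 6.674×10⁻¹¹ × 6.417×10²³ = 4.283×10¹³ m³/s².
r = 1.316×10⁷ m.
Specific orbital energy ε = v²/2 − μ/r = (1558)²/2 − 4.283×10¹³/1.316×10⁷ = -2.041×10⁶ J/kg.
Since ε = −μ/(2a), a = −μ/(2ε) = 1.049×10⁷ m = 10493 km.

a ≈ 10500 km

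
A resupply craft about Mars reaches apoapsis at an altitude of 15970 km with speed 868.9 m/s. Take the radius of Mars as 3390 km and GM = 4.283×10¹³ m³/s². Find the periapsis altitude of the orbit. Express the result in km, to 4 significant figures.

r_a = 3390 + 15970 = 19360 km = 1.936×10⁷ m.
Specific energy ε = v²/2 − μ/r = -1.835×10⁶ J/kg, so a = −μ/(2ε) = 1.167×10⁷ m.
The apsides satisfy r_p + r_a = 2a, so the periapsis radius is 2a − r_a = 3.983×10⁶ m = 3983.1 km.
Periapsis altitude = 3983.1 − 3390 = 593.15 km.

periapsis altitude ≈ 593.1 km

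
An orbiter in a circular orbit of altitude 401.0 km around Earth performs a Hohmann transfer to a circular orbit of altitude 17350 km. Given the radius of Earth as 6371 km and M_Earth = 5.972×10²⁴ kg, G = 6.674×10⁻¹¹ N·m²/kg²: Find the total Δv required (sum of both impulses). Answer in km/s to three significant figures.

Δv_total ≈ 3.26 km/s

μ = GM = 6.674×10⁻¹¹ × 5.972×10²⁴ = 3.986×10¹⁴ m³/s².
r₁ = 6371 + 401.0 = 6772.0 km = 6.7720×10⁶ m.
r₂ = 6371 + 17350 = 23721 km = 2.3721×10⁷ m.
Transfer ellipse a_t = (r₁ + r₂)/2 = 1.525×10⁷ m.
At r₁: circular v_c1 = √(μ/r₁) = 7672 m/s; transfer-perigee v_p = √[μ(2/r₁ − 1/a_t)] = 9569 m/s.
Δv₁ = v_p − v_c1 = 1897 m/s.
At r₂: circular v_c2 = √(μ/r₂) = 4099 m/s; transfer-apogee v_a = √[μ(2/r₂ − 1/a_t)] = 2732 m/s.
Δv₂ = v_c2 − v_a = 1367 m/s.
Total Δv = Δv₁ + Δv₂ = 3265 m/s = 3.265 km/s.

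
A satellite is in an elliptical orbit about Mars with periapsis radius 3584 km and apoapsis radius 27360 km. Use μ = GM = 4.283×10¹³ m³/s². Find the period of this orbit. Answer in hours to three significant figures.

Semi-major axis a = (r_p + r_a)/2 = (3584.0 + 27360)/2 = 15472 km = 1.547×10⁷ m.
By Kepler's third law T = 2π√(a³/μ) = 2π × 9.299×10³ = 5.843×10⁴ s.
= 16.23 hours.

T ≈ 16.2 hours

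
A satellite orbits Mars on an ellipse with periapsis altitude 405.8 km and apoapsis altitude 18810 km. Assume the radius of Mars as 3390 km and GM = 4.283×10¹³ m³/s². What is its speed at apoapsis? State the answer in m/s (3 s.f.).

v ≈ 751 m/s

r_p = 3390 + 405.8 = 3795.8 km = 3.7958×10⁶ m.
r_a = 3390 + 18810 = 22200 km = 2.2200×10⁷ m.
Semi-major axis a = (r_p + r_a)/2 = 12998 km = 1.300×10⁷ m.
Vis-viva: v² = μ(2/r − 1/a) = 4.283×10¹³ × (9.009×10⁻⁸ − 7.694×10⁻⁸) = 5.634×10⁵ m²/s².
v = 750.6 m/s.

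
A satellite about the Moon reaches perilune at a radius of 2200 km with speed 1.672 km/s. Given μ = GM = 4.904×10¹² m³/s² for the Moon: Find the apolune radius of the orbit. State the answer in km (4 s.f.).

r_p = 2.200×10⁶ m.
Specific energy ε = v²/2 − μ/r = -8.313×10⁵ J/kg, so a = −μ/(2ε) = 2.950×10⁶ m.
The apsides satisfy r_p + r_a = 2a, so the apolune radius is 2a − r_p = 3.699×10⁶ m = 3699.2 km.

apolune radius ≈ 3699 km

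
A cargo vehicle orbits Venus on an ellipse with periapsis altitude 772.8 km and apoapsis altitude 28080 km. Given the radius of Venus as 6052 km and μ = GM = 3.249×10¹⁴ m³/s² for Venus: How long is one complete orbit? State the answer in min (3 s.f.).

r_p = 6052 + 772.8 = 6824.8 km = 6.8248×10⁶ m.
r_a = 6052 + 28080 = 34132 km = 3.4132×10⁷ m.
Semi-major axis a = (r_p + r_a)/2 = (6824.8 + 34132)/2 = 20478 km = 2.048×10⁷ m.
By Kepler's third law T = 2π√(a³/μ) = 2π × 5.141×10³ = 3.230×10⁴ s.
= 538.4 min.

T ≈ 538 min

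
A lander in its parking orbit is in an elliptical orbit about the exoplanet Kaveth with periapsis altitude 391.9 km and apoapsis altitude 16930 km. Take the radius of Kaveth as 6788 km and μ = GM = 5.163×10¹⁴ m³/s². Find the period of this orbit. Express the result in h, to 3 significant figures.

r_p = 6788 + 391.9 = 7179.9 km = 7.1799×10⁶ m.
r_a = 6788 + 16930 = 23718 km = 2.3718×10⁷ m.
Semi-major axis a = (r_p + r_a)/2 = (7179.9 + 23718)/2 = 15449 km = 1.545×10⁷ m.
By Kepler's third law T = 2π√(a³/μ) = 2π × 2.672×10³ = 1.679×10⁴ s.
= 4.664 h.

T ≈ 4.66 h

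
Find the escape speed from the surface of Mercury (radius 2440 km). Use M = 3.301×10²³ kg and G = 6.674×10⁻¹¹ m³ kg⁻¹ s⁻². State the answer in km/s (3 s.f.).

v_esc ≈ 4.25 km/s

μ = GM = 6.674×10⁻¹¹ × 3.301×10²³ = 2.203×10¹³ m³/s².
r = R = 2.440×10⁶ m.
Escape speed v_esc = √(2μ/r) = √(2 × 2.203×10¹³ / 2.440×10⁶) = √(1.806×10⁷) = 4249 m/s.
= 4.249 km/s.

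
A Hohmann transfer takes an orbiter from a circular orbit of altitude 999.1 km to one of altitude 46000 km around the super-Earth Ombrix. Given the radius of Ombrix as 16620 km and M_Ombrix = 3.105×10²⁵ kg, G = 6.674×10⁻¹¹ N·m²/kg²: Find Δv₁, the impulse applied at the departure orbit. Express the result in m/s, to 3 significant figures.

Δv ≈ 2700 m/s

μ = GM = 6.674×10⁻¹¹ × 3.105×10²⁵ = 2.072×10¹⁵ m³/s².
r₁ = 16620 + 999.1 = 17619 km = 1.7619×10⁷ m.
r₂ = 16620 + 46000 = 62620 km = 6.2620×10⁷ m.
Transfer ellipse a_t = (r₁ + r₂)/2 = 4.012×10⁷ m.
At r₁: circular v_c1 = √(μ/r₁) = 10850 m/s; transfer-periapsis v_p = √[μ(2/r₁ − 1/a_t)] = 13550 m/s.
Δv₁ = v_p − v_c1 = 2704 m/s.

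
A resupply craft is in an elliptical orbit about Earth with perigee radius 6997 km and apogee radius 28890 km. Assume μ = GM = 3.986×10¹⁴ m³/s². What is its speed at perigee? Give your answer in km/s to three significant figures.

v ≈ 9.58 km/s

Semi-major axis a = (r_p + r_a)/2 = 17944 km = 1.794×10⁷ m.
Vis-viva: v² = μ(2/r − 1/a) = 3.986×10¹⁴ × (2.858×10⁻⁷ − 5.573×10⁻⁸) = 9.172×10⁷ m²/s².
v = 9577 m/s = 9.577 km/s.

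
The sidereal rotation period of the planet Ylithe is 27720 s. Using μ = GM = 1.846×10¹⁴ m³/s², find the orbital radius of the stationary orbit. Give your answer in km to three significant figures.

r_sync ≈ 15300 km

A synchronous orbit has period T, so by Kepler's third law a = (μT²/4π²)^(1/3).
μT²/4π² = 1.846×10¹⁴ × (2.772×10⁴)² / 39.48 = 3.593×10²¹ m³.
a = 1.532×10⁷ m = 15316 km.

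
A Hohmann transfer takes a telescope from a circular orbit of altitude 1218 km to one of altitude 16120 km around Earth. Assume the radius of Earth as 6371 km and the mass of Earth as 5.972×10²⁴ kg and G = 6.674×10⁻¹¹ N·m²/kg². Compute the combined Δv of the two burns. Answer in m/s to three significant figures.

Δv_total ≈ 2830 m/s

μ = GM = 6.674×10⁻¹¹ × 5.972×10²⁴ = 3.986×10¹⁴ m³/s².
r₁ = 6371 + 1218 = 7589.0 km = 7.5890×10⁶ m.
r₂ = 6371 + 16120 = 22491 km = 2.2491×10⁷ m.
Transfer ellipse a_t = (r₁ + r₂)/2 = 1.504×10⁷ m.
At r₁: circular v_c1 = √(μ/r₁) = 7247 m/s; transfer-perigee v_p = √[μ(2/r₁ − 1/a_t)] = 8862 m/s.
Δv₁ = v_p − v_c1 = 1615 m/s.
At r₂: circular v_c2 = √(μ/r₂) = 4210 m/s; transfer-apogee v_a = √[μ(2/r₂ − 1/a_t)] = 2990 m/s.
Δv₂ = v_c2 − v_a = 1219 m/s.
Total Δv = Δv₁ + Δv₂ = 2835 m/s.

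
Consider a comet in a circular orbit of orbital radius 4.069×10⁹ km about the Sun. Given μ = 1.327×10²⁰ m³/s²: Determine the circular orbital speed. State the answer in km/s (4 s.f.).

v ≈ 5.711 km/s

r = 4.069×10⁹ km = 4.069×10¹² m.
For a circular orbit v = √(μ/r) = √(1.327×10²⁰ / 4.069×10¹²) = √(3.261×10⁷) = 5711 m/s.
That is 5.711 km/s.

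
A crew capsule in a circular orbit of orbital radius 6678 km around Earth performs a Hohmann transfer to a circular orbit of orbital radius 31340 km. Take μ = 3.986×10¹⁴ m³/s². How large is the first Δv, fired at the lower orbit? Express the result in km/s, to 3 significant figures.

r₁ = 6678 km = 6.678×10⁶ m.
r₂ = 31340 km = 3.134×10⁷ m.
Transfer ellipse a_t = (r₁ + r₂)/2 = 1.901×10⁷ m.
At r₁: circular v_c1 = √(μ/r₁) = 7726 m/s; transfer-perigee v_p = √[μ(2/r₁ − 1/a_t)] = 9920 m/s.
Δv₁ = v_p − v_c1 = 2194 m/s.
= 2.194 km/s.

Δv ≈ 2.19 km/s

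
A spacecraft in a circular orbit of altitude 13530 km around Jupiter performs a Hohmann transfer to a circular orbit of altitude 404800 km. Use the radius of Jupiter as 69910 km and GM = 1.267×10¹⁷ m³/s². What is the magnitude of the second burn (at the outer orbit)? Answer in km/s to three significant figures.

r₁ = 69910 + 13530 = 83440 km = 8.3440×10⁷ m.
r₂ = 69910 + 404800 = 474710 km = 4.7471×10⁸ m.
Transfer ellipse a_t = (r₁ + r₂)/2 = 2.791×10⁸ m.
At r₁: circular v_c1 = √(μ/r₁) = 38970 m/s; transfer-perijove v_p = √[μ(2/r₁ − 1/a_t)] = 50820 m/s.
At r₂: circular v_c2 = √(μ/r₂) = 16340 m/s; transfer-apojove v_a = √[μ(2/r₂ − 1/a_t)] = 8933 m/s.
Δv₂ = v_c2 − v_a = 7404 m/s.
= 7.404 km/s.

Δv ≈ 7.40 km/s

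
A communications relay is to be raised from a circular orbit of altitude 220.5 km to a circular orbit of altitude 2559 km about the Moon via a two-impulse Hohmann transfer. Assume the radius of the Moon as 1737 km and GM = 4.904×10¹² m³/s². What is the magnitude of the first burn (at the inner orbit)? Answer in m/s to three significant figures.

Δv ≈ 272 m/s

r₁ = 1737 + 220.5 = 1957.5 km = 1.9575×10⁶ m.
r₂ = 1737 + 2559 = 4296.0 km = 4.2960×10⁶ m.
Transfer ellipse a_t = (r₁ + r₂)/2 = 3.127×10⁶ m.
At r₁: circular v_c1 = √(μ/r₁) = 1583 m/s; transfer-perilune v_p = √[μ(2/r₁ − 1/a_t)] = 1855 m/s.
Δv₁ = v_p − v_c1 = 272.5 m/s.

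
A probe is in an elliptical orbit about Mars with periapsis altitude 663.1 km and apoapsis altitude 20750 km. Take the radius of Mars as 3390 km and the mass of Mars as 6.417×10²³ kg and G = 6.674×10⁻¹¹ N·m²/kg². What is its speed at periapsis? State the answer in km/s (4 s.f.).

v ≈ 4.254 km/s

μ = GM = 6.674×10⁻¹¹ × 6.417×10²³ = 4.283×10¹³ m³/s².
r_p = 3390 + 663.1 = 4053.1 km = 4.0531×10⁶ m.
r_a = 3390 + 20750 = 24140 km = 2.4140×10⁷ m.
Semi-major axis a = (r_p + r_a)/2 = 14097 km = 1.410×10⁷ m.
Vis-viva: v² = μ(2/r − 1/a) = 4.283×10¹³ × (4.934×10⁻⁷ − 7.094×10⁻⁸) = 1.809×10⁷ m²/s².
v = 4254 m/s = 4.254 km/s.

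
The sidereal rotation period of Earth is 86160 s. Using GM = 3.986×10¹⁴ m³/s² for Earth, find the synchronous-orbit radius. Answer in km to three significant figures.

r_sync ≈ 42200 km

A synchronous orbit has period T, so by Kepler's third law a = (μT²/4π²)^(1/3).
μT²/4π² = 3.986×10¹⁴ × (8.616×10⁴)² / 39.48 = 7.495×10²² m³.
a = 4.216×10⁷ m = 42163 km.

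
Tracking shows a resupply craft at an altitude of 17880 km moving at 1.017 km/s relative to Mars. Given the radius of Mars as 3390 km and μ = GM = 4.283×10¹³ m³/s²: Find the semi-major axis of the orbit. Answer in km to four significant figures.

a ≈ 14310 km

r = 3390 + 17880 = 21270 km = 2.127×10⁷ m.
Vis-viva rearranged: 1/a = 2/r − v²/μ = 9.403×10⁻⁸ − 2.415×10⁻⁸ = 6.988×10⁻⁸ m⁻¹.
a = 1.431×10⁷ m = 14310 km.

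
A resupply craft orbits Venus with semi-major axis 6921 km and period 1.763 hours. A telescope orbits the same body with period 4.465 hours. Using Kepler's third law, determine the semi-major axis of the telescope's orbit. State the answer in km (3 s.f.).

Kepler's third law: a³ ∝ T², so a₂ = a₁ (T₂/T₁)^(2/3).
T₂/T₁ = 2.533, (T₂/T₁)^(2/3) = 1.858.
a₂ = 6921 × 1.858 = 12860 km.

a₂ ≈ 12900 km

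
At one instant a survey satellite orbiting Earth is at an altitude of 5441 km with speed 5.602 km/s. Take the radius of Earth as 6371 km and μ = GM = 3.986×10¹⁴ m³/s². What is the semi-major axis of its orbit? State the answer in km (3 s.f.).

a ≈ 11000 km

r = 6371 + 5441 = 11812 km = 1.181×10⁷ m.
Vis-viva rearranged: 1/a = 2/r − v²/μ = 1.693×10⁻⁷ − 7.873×10⁻⁸ = 9.059×10⁻⁸ m⁻¹.
a = 1.104×10⁷ m = 11039 km.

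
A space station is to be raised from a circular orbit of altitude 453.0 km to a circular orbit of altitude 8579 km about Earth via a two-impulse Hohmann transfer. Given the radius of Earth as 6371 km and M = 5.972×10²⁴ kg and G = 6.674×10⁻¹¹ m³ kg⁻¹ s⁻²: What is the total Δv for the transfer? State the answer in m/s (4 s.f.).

Δv_total ≈ 2389 m/s

μ = GM = 6.674×10⁻¹¹ × 5.972×10²⁴ = 3.986×10¹⁴ m³/s².
r₁ = 6371 + 453.0 = 6824.0 km = 6.8240×10⁶ m.
r₂ = 6371 + 8579 = 14950 km = 1.4950×10⁷ m.
Transfer ellipse a_t = (r₁ + r₂)/2 = 1.089×10⁷ m.
At r₁: circular v_c1 = √(μ/r₁) = 7642 m/s; transfer-perigee v_p = √[μ(2/r₁ − 1/a_t)] = 8956 m/s.
Δv₁ = v_p − v_c1 = 1313 m/s.
At r₂: circular v_c2 = √(μ/r₂) = 5163 m/s; transfer-apogee v_a = √[μ(2/r₂ − 1/a_t)] = 4088 m/s.
Δv₂ = v_c2 − v_a = 1075 m/s.
Total Δv = Δv₁ + Δv₂ = 2389 m/s.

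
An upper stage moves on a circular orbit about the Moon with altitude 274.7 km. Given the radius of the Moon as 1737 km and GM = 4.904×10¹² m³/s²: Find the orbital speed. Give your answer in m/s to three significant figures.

r = 1737 + 274.7 = 2011.7 km = 2.0117×10⁶ m.
For a circular orbit v = √(μ/r) = √(4.904×10¹² / 2.012×10⁶) = √(2.438×10⁶) = 1561 m/s.

v ≈ 1560 m/s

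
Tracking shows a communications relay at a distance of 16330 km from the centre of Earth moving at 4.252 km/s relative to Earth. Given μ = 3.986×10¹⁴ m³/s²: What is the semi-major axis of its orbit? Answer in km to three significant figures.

r = 1.633×10⁷ m.
Specific orbital energy ε = v²/2 − μ/r = (4252)²/2 − 3.986×10¹⁴/1.633×10⁷ = -1.537×10⁷ J/kg.
Since ε = −μ/(2a), a = −μ/(2ε) = 1.297×10⁷ m = 12967 km.

a ≈ 13000 km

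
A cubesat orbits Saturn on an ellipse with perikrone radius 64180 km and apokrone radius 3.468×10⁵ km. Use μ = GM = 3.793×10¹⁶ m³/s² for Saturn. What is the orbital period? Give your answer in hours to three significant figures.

Semi-major axis a = (r_p + r_a)/2 = (64180 + 3.4680×10⁵)/2 = 2.0549×10⁵ km = 2.055×10⁸ m.
By Kepler's third law T = 2π√(a³/μ) = 2π × 1.512×10⁴ = 9.503×10⁴ s.
= 26.40 hours.

T ≈ 26.4 hours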